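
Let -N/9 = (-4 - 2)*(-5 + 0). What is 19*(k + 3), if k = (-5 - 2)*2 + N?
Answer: -5339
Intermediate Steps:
N = -270 (N = -9*(-4 - 2)*(-5 + 0) = -(-54)*(-5) = -9*30 = -270)
k = -284 (k = (-5 - 2)*2 - 270 = -7*2 - 270 = -14 - 270 = -284)
19*(k + 3) = 19*(-284 + 3) = 19*(-281) = -5339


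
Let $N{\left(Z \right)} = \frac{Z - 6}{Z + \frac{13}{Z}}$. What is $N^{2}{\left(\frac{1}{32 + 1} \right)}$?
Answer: $\frac{38809}{200448964} \approx 0.00019361$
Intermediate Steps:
$N{\left(Z \right)} = \frac{-6 + Z}{Z + \frac{13}{Z}}$
$N^{2}{\left(\frac{1}{32 + 1} \right)} = \left(\frac{-6 + \frac{1}{32 + 1}}{\left(32 + 1\right) \left(13 + \left(\frac{1}{32 + 1}\right)^{2}\right)}\right)^{2} = \left(\frac{-6 + \frac{1}{33}}{33 \left(13 + \left(\frac{1}{33}\right)^{2}\right)}\right)^{2} = \left(\frac{1}{33} \frac{1}{13 + \frac{1}{1089}} \left(- \frac{197}{33}\right)\right)^{2} = \left(\frac{1}{33} \frac{1}{\frac{14158}{1089}} \left(- \frac{197}{33}\right)\right)^{2} = \left(\frac{1}{33} \cdot \frac{1089}{14158} \left(- \frac{197}{33}\right)\right)^{2} = \left(- \frac{197}{14158}\right)^{2} = \frac{38809}{200448964}$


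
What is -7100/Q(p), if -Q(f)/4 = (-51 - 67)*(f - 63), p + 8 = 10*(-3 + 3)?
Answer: 25/118 ≈ 0.21186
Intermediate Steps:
p = -8 (p = -8 + 10*(-3 + 3) = -8 + 10*0 = -8 + 0 = -8)
Q(f) = -29736 + 472*f (Q(f) = -4*(-51 - 67)*(f - 63) = -(-472)*(-63 + f) = -4*(7434 - 118*f) = -29736 + 472*f)
-7100/Q(p) = -7100/(-29736 + 472*(-8)) = -7100/(-29736 - 3776) = -7100/(-33512) = -7100*(-1/33512) = 25/118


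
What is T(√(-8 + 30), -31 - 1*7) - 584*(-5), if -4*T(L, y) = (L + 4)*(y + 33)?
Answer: 2925 + 5*√22/4 ≈ 2930.9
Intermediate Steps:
T(L, y) = -(4 + L)*(33 + y)/4 (T(L, y) = -(L + 4)*(y + 33)/4 = -(4 + L)*(33 + y)/4)
T(√(-8 + 30), -31 - 1*7) - 584*(-5) = (-33 - (-31 - 1*7) - 33*√(-8 + 30)/4 - √(-8 + 30)*(-31 - 1*7)/4) - 584*(-5) = (-33 - (-31 - 7) - 33*√22/4 - √22*(-31 - 7)/4) - 1*(-2920) = (-33 - 1*(-38) - 33*√22/4 - ¼*√22*(-38)) + 2920 = (-33 + 38 - 33*√22/4 + 19*√22/2) + 2920 = (5 + 5*√22/4) + 2920 = 2925 + 5*√22/4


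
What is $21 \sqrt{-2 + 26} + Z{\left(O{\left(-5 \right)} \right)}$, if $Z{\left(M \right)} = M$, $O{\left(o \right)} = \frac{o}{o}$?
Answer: $1 + 42 \sqrt{6} \approx 103.88$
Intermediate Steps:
$O{\left(o \right)} = 1$
$21 \sqrt{-2 + 26} + Z{\left(O{\left(-5 \right)} \right)} = 21 \sqrt{-2 + 26} + 1 = 21 \sqrt{24} + 1 = 21 \cdot 2 \sqrt{6} + 1 = 42 \sqrt{6} + 1 = 1 + 42 \sqrt{6}$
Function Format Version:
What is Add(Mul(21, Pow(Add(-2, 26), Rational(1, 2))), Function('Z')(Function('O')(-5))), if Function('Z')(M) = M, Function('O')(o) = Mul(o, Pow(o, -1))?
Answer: Add(1, Mul(42, Pow(6, Rational(1, 2)))) ≈ 103.88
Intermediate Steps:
Function('O')(o) = 1
Add(Mul(21, Pow(Add(-2, 26), Rational(1, 2))), Function('Z')(Function('O')(-5))) = Add(Mul(21, Pow(Add(-2, 26), Rational(1, 2))), 1) = Add(Mul(21, Pow(24, Rational(1, 2))), 1) = Add(Mul(21, Mul(2, Pow(6, Rational(1, 2)))), 1) = Add(Mul(42, Pow(6, Rational(1, 2))), 1) = Add(1, Mul(42, Pow(6, Rational(1, 2))))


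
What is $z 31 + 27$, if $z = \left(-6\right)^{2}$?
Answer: $1143$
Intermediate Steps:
$z = 36$
$z 31 + 27 = 36 \cdot 31 + 27 = 1116 + 27 = 1143$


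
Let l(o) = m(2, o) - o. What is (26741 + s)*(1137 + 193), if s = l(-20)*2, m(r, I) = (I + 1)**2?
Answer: 36578990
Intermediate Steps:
m(r, I) = (1 + I)**2
l(o) = (1 + o)**2 - o
s = 762 (s = ((1 - 20)**2 - 1*(-20))*2 = ((-19)**2 + 20)*2 = (361 + 20)*2 = 381*2 = 762)
(26741 + s)*(1137 + 193) = (26741 + 762)*(1137 + 193) = 27503*1330 = 36578990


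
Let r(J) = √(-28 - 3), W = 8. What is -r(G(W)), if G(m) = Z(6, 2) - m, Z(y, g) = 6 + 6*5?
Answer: -I*√31 ≈ -5.5678*I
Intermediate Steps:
Z(y, g) = 36 (Z(y, g) = 6 + 30 = 36)
G(m) = 36 - m
r(J) = I*√31 (r(J) = √(-31) = I*√31)
-r(G(W)) = -I*√31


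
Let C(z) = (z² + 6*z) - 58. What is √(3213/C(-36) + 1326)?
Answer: √28332030/146 ≈ 36.457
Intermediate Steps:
C(z) = -58 + z² + 6*z
√(3213/C(-36) + 1326) = √(3213/(-58 + (-36)² + 6*(-36)) + 1326) = √(3213/(-58 + 1296 - 216) + 1326) = √(3213/1022 + 1326) = √(3213*(1/1022) + 1326) = √(459/146 + 1326) = √(194055/146) = √28332030/146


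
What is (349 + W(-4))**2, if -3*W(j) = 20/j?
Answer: 1106704/9 ≈ 1.2297e+5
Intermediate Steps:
W(j) = -20/(3*j)
(349 + W(-4))**2 = (349 - 20/3/(-4))**2 = (349 - 20/3*(-1/4))**2 = (349 + 5/3)**2 = (1052/3)**2 = 1106704/9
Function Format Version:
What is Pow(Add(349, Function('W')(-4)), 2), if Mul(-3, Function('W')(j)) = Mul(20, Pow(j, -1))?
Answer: Rational(1106704, 9) ≈ 1.2297e+5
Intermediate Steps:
Function('W')(j) = Mul(Rational(-20, 3), Pow(j, -1)) (Function('W')(j) = Mul(Rational(-1, 3), Mul(20, Pow(j, -1))) = Mul(Rational(-20, 3), Pow(j, -1)))
Pow(Add(349, Function('W')(-4)), 2) = Pow(Add(349, Mul(Rational(-20, 3), Pow(-4, -1))), 2) = Pow(Add(349, Mul(Rational(-20, 3), Rational(-1, 4))), 2) = Pow(Add(349, Rational(5, 3)), 2) = Pow(Rational(1052, 3), 2) = Rational(1106704, 9)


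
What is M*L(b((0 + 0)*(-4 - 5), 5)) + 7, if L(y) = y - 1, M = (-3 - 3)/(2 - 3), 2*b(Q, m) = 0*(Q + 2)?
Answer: 1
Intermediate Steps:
b(Q, m) = 0 (b(Q, m) = (0*(Q + 2))/2 = (0*(2 + Q))/2 = (½)*0 = 0)
M = 6 (M = -6/(-1) = -6*(-1) = 6)
L(y) = -1 + y
M*L(b((0 + 0)*(-4 - 5), 5)) + 7 = 6*(-1 + 0) + 7 = 6*(-1) + 7 = -6 + 7 = 1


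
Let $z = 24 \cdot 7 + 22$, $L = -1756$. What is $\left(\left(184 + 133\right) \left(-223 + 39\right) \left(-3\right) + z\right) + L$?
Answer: $173418$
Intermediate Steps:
$z = 190$ ($z = 168 + 22 = 190$)
$\left(\left(184 + 133\right) \left(-223 + 39\right) \left(-3\right) + z\right) + L = \left(\left(184 + 133\right) \left(-223 + 39\right) \left(-3\right) + 190\right) - 1756 = \left(317 \left(-184\right) \left(-3\right) + 190\right) - 1756 = \left(\left(-58328\right) \left(-3\right) + 190\right) - 1756 = \left(174984 + 190\right) - 1756 = 175174 - 1756 = 173418$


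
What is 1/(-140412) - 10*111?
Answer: -155857321/140412 ≈ -1110.0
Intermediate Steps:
1/(-140412) - 10*111 = -1/140412 - 1110 = -155857321/140412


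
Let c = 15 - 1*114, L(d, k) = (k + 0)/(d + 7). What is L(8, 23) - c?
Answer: 1508/15 ≈ 100.53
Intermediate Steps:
L(d, k) = k/(7 + d)
c = -99 (c = 15 - 114 = -99)
L(8, 23) - c = 23/(7 + 8) - 1*(-99) = 23/15 + 99 = 1508/15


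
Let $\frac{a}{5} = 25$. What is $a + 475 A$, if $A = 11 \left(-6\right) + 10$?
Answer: $-26475$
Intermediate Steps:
$a = 125$ ($a = 5 \cdot 25 = 125$)
$A = -56$ ($A = -66 + 10 = -56$)
$a + 475 A = 125 + 475 \left(-56\right) = 125 - 26600 = -26475$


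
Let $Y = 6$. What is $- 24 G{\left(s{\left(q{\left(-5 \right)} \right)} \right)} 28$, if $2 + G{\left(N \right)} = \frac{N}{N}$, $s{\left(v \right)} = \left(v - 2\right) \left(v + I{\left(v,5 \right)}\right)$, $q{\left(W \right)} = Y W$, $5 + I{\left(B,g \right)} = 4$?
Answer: $672$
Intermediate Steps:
$I{\left(B,g \right)} = -1$ ($I{\left(B,g \right)} = -5 + 4 = -1$)
$q{\left(W \right)} = 6 W$
$s{\left(v \right)} = \left(-1 + v\right) \left(-2 + v\right)$ ($s{\left(v \right)} = \left(v - 2\right) \left(v - 1\right) = \left(-2 + v\right) \left(-1 + v\right) = \left(-1 + v\right) \left(-2 + v\right)$)
$G{\left(N \right)} = -1$ ($G{\left(N \right)} = -2 + \frac{N}{N} = -2 + 1 = -1$)
$- 24 G{\left(s{\left(q{\left(-5 \right)} \right)} \right)} 28 = \left(-24\right) \left(-1\right) 28 = 24 \cdot 28 = 672$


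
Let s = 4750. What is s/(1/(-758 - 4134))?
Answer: -23237000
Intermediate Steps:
s/(1/(-758 - 4134)) = 4750/(1/(-758 - 4134)) = 4750/(1/(-4892)) = 4750/(-1/4892) = 4750*(-4892) = -23237000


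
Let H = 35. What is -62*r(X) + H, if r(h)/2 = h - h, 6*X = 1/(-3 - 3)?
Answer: 35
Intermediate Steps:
X = -1/36 (X = 1/(6*(-3 - 3)) = (1/6)/(-6) = (1/6)*(-1/6) = -1/36 ≈ -0.027778)
r(h) = 0 (r(h) = 2*(h - h) = 2*0 = 0)
-62*r(X) + H = -62*0 + 35 = 0 + 35 = 35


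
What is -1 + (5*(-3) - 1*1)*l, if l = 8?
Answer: -129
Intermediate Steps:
-1 + (5*(-3) - 1*1)*l = -1 + (5*(-3) - 1*1)*8 = -1 + (-15 - 1)*8 = -1 - 16*8 = -1 - 128 = -129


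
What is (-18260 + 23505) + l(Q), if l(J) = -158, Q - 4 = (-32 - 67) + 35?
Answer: 5087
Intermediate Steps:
Q = -60 (Q = 4 + ((-32 - 67) + 35) = 4 + (-99 + 35) = 4 - 64 = -60)
(-18260 + 23505) + l(Q) = (-18260 + 23505) - 158 = 5245 - 158 = 5087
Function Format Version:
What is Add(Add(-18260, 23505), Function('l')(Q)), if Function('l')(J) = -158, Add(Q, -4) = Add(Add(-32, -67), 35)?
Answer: 5087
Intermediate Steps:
Q = -60 (Q = Add(4, Add(Add(-32, -67), 35)) = Add(4, Add(-99, 35)) = Add(4, -64) = -60)
Add(Add(-18260, 23505), Function('l')(Q)) = Add(Add(-18260, 23505), -158) = Add(5245, -158) = 5087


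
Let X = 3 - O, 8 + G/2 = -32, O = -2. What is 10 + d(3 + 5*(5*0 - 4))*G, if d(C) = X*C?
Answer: 6810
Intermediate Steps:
G = -80 (G = -16 + 2*(-32) = -16 - 64 = -80)
X = 5 (X = 3 - 1*(-2) = 3 + 2 = 5)
d(C) = 5*C
10 + d(3 + 5*(5*0 - 4))*G = 10 + (5*(3 + 5*(5*0 - 4)))*(-80) = 10 + (5*(3 + 5*(0 - 4)))*(-80) = 10 + (5*(3 + 5*(-4)))*(-80) = 10 + (5*(3 - 20))*(-80) = 10 + (5*(-17))*(-80) = 10 - 85*(-80) = 10 + 6800 = 6810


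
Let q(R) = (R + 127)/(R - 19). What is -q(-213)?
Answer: -43/116 ≈ -0.37069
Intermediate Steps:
q(R) = (127 + R)/(-19 + R)
-q(-213) = -(127 - 213)/(-19 - 213) = -(-86)/(-232) = -(-1)*(-86)/232 = -1*43/116 = -43/116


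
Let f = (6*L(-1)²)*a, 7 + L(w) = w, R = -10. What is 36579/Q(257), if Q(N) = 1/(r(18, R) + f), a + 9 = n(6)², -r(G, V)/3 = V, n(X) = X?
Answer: 380348442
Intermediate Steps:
L(w) = -7 + w
r(G, V) = -3*V
a = 27 (a = -9 + 6² = -9 + 36 = 27)
f = 10368 (f = (6*(-7 - 1)²)*27 = (6*(-8)²)*27 = (6*64)*27 = 384*27 = 10368)
Q(N) = 1/10398 (Q(N) = 1/(-3*(-10) + 10368) = 1/(30 + 10368) = 1/10398)
36579/Q(257) = 36579/(1/10398) = 36579*10398 = 380348442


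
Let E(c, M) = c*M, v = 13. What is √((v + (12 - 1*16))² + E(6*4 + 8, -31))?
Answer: I*√911 ≈ 30.183*I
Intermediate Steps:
E(c, M) = M*c
√((v + (12 - 1*16))² + E(6*4 + 8, -31)) = √((13 + (12 - 1*16))² - 31*(6*4 + 8)) = √((13 + (12 - 16))² - 31*(24 + 8)) = √((13 - 4)² - 31*32) = √(9² - 992) = √(81 - 992) = √(-911) = I*√911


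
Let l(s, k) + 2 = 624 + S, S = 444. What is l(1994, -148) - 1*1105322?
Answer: -1104256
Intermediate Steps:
l(s, k) = 1066 (l(s, k) = -2 + (624 + 444) = -2 + 1068 = 1066)
l(1994, -148) - 1*1105322 = 1066 - 1*1105322 = 1066 - 1105322 = -1104256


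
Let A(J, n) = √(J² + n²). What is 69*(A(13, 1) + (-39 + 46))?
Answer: 483 + 69*√170 ≈ 1382.7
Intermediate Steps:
69*(A(13, 1) + (-39 + 46)) = 69*(√(13² + 1²) + (-39 + 46)) = 69*(√(169 + 1) + 7) = 69*(√170 + 7) = 69*(7 + √170) = 483 + 69*√170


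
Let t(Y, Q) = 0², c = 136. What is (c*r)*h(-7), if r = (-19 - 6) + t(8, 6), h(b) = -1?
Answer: 3400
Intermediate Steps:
t(Y, Q) = 0
r = -25 (r = (-19 - 6) + 0 = -25 + 0 = -25)
(c*r)*h(-7) = (136*(-25))*(-1) = -3400*(-1) = 3400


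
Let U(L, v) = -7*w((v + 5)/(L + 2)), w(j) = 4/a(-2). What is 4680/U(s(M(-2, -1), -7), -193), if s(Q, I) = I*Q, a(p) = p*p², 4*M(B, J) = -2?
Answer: 9360/7 ≈ 1337.1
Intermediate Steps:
M(B, J) = -½ (M(B, J) = (¼)*(-2) = -½)
a(p) = p³
w(j) = -½ (w(j) = 4/((-2)³) = 4/(-8) = 4*(-⅛) = -½)
U(L, v) = 7/2 (U(L, v) = -7*(-½) = 7/2)
4680/U(s(M(-2, -1), -7), -193) = 4680/(7/2) = 4680*(2/7) = 9360/7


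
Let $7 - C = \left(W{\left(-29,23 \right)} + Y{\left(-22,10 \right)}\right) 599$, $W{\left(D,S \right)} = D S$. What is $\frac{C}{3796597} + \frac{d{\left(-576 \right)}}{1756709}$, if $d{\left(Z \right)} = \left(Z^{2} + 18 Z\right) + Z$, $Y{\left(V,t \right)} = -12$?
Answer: $\frac{276081792408}{952788017039} \approx 0.28976$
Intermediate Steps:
$C = 406728$ ($C = 7 - \left(\left(-29\right) 23 - 12\right) 599 = 7 - \left(-667 - 12\right) 599 = 7 - \left(-679\right) 599 = 7 - -406721 = 7 + 406721 = 406728$)
$d{\left(Z \right)} = Z^{2} + 19 Z$
$\frac{C}{3796597} + \frac{d{\left(-576 \right)}}{1756709} = \frac{406728}{3796597} + \frac{\left(-576\right) \left(19 - 576\right)}{1756709} = 406728 \cdot \frac{1}{3796597} + \left(-576\right) \left(-557\right) \frac{1}{1756709} = \frac{58104}{542371} + 320832 \cdot \frac{1}{1756709} = \frac{58104}{542371} + \frac{320832}{1756709} = \frac{276081792408}{952788017039}$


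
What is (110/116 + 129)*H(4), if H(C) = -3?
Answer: -22611/58 ≈ -389.84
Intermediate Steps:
(110/116 + 129)*H(4) = (110/116 + 129)*(-3) = (110*(1/116) + 129)*(-3) = (55/58 + 129)*(-3) = (7537/58)*(-3) = -22611/58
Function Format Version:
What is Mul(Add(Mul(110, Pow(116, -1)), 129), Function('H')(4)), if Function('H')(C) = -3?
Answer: Rational(-22611, 58) ≈ -389.84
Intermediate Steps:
Mul(Add(Mul(110, Pow(116, -1)), 129), Function('H')(4)) = Mul(Add(Mul(110, Pow(116, -1)), 129), -3) = Mul(Add(Mul(110, Rational(1, 116)), 129), -3) = Mul(Add(Rational(55, 58), 129), -3) = Mul(Rational(7537, 58), -3) = Rational(-22611, 58)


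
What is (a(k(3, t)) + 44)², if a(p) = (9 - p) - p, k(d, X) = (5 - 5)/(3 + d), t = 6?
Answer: 2809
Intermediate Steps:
k(d, X) = 0 (k(d, X) = 0/(3 + d) = 0)
a(p) = 9 - 2*p
(a(k(3, t)) + 44)² = ((9 - 2*0) + 44)² = ((9 + 0) + 44)² = (9 + 44)² = 53² = 2809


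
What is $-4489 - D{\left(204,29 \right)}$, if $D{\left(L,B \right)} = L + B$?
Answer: $-4722$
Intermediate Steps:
$D{\left(L,B \right)} = B + L$
$-4489 - D{\left(204,29 \right)} = -4489 - \left(29 + 204\right) = -4489 - 233 = -4722$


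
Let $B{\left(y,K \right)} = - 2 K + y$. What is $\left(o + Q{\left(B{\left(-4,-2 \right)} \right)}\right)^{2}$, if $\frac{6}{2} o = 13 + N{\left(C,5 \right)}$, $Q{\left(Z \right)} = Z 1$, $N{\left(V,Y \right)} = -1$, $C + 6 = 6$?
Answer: $16$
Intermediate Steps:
$C = 0$ ($C = -6 + 6 = 0$)
$B{\left(y,K \right)} = y - 2 K$
$Q{\left(Z \right)} = Z$
$o = 4$ ($o = \frac{13 - 1}{3} = \frac{1}{3} \cdot 12 = 4$)
$\left(o + Q{\left(B{\left(-4,-2 \right)} \right)}\right)^{2} = \left(4 - 0\right)^{2} = \left(4 + \left(-4 + 4\right)\right)^{2} = \left(4 + 0\right)^{2} = 4^{2} = 16$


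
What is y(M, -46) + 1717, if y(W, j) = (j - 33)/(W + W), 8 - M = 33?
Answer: 85929/50 ≈ 1718.6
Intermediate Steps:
M = -25 (M = 8 - 1*33 = 8 - 33 = -25)
y(W, j) = (-33 + j)/(2*W) (y(W, j) = (-33 + j)/((2*W)) = (-33 + j)*(1/(2*W)) = (-33 + j)/(2*W))
y(M, -46) + 1717 = (1/2)*(-33 - 46)/(-25) + 1717 = (1/2)*(-1/25)*(-79) + 1717 = 79/50 + 1717 = 85929/50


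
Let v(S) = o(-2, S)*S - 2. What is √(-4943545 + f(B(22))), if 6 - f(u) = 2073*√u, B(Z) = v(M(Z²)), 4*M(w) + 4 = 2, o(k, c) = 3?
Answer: √(-19774156 - 4146*I*√14)/2 ≈ 0.87214 - 2223.4*I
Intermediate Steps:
M(w) = -½ (M(w) = -1 + (¼)*2 = -1 + ½ = -½)
v(S) = -2 + 3*S (v(S) = 3*S - 2 = -2 + 3*S)
B(Z) = -7/2 (B(Z) = -2 + 3*(-½) = -2 - 3/2 = -7/2)
f(u) = 6 - 2073*√u
√(-4943545 + f(B(22))) = √(-4943545 + (6 - 2073*I*√14/2)) = √(-4943539 - 2073*I*√14/2)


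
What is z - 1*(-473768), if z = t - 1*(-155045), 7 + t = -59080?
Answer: 569726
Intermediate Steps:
t = -59087 (t = -7 - 59080 = -59087)
z = 95958 (z = -59087 - 1*(-155045) = -59087 + 155045 = 95958)
z - 1*(-473768) = 95958 - 1*(-473768) = 95958 + 473768 = 569726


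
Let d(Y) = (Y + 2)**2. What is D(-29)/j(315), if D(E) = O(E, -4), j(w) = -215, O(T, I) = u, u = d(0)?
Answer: -4/215 ≈ -0.018605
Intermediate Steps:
d(Y) = (2 + Y)**2
u = 4 (u = (2 + 0)**2 = 2**2 = 4)
O(T, I) = 4
D(E) = 4
D(-29)/j(315) = 4/(-215) = 4*(-1/215) = -4/215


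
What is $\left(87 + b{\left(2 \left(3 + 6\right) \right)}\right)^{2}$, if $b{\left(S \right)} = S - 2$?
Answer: $10609$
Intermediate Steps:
$b{\left(S \right)} = -2 + S$ ($b{\left(S \right)} = S - 2 = -2 + S$)
$\left(87 + b{\left(2 \left(3 + 6\right) \right)}\right)^{2} = \left(87 - \left(2 - 2 \left(3 + 6\right)\right)\right)^{2} = \left(87 + \left(-2 + 2 \cdot 9\right)\right)^{2} = \left(87 + \left(-2 + 18\right)\right)^{2} = \left(87 + 16\right)^{2} = 103^{2} = 10609$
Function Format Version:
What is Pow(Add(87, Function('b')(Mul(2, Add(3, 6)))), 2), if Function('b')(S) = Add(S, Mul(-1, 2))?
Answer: 10609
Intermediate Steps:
Function('b')(S) = Add(-2, S) (Function('b')(S) = Add(S, -2) = Add(-2, S))
Pow(Add(87, Function('b')(Mul(2, Add(3, 6)))), 2) = Pow(Add(87, Add(-2, Mul(2, Add(3, 6)))), 2) = Pow(Add(87, Add(-2, Mul(2, 9))), 2) = Pow(Add(87, Add(-2, 18)), 2) = Pow(Add(87, 16), 2) = Pow(103, 2) = 10609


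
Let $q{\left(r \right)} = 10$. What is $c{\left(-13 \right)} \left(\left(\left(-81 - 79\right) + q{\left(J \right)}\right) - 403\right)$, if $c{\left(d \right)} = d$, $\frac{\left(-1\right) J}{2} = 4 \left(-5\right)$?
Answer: $7189$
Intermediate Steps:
$J = 40$ ($J = - 2 \cdot 4 \left(-5\right) = \left(-2\right) \left(-20\right) = 40$)
$c{\left(-13 \right)} \left(\left(\left(-81 - 79\right) + q{\left(J \right)}\right) - 403\right) = - 13 \left(\left(\left(-81 - 79\right) + 10\right) - 403\right) = - 13 \left(\left(-160 + 10\right) - 403\right) = - 13 \left(-150 - 403\right) = \left(-13\right) \left(-553\right) = 7189$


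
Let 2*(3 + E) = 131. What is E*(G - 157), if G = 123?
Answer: -2125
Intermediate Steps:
E = 125/2 (E = -3 + (½)*131 = -3 + 131/2 = 125/2 ≈ 62.500)
E*(G - 157) = 125*(123 - 157)/2 = (125/2)*(-34) = -2125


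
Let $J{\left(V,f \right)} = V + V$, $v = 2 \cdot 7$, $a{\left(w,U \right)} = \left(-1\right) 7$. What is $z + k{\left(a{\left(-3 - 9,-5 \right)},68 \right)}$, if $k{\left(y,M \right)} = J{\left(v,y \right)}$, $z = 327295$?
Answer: $327323$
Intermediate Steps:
$a{\left(w,U \right)} = -7$
$v = 14$
$J{\left(V,f \right)} = 2 V$
$k{\left(y,M \right)} = 28$ ($k{\left(y,M \right)} = 2 \cdot 14 = 28$)
$z + k{\left(a{\left(-3 - 9,-5 \right)},68 \right)} = 327295 + 28 = 327323$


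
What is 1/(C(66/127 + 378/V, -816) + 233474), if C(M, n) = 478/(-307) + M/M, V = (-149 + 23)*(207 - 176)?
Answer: 307/71676347 ≈ 4.2831e-6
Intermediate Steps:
V = -3906 (V = -126*31 = -3906)
C(M, n) = -171/307 (C(M, n) = 478*(-1/307) + 1 = -478/307 + 1 = -171/307)
1/(C(66/127 + 378/V, -816) + 233474) = 1/(-171/307 + 233474) = 1/(71676347/307) = 307/71676347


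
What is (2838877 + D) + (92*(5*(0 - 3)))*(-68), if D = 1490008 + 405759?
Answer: 4828484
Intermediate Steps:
D = 1895767
(2838877 + D) + (92*(5*(0 - 3)))*(-68) = (2838877 + 1895767) + (92*(5*(0 - 3)))*(-68) = 4734644 + (92*(5*(-3)))*(-68) = 4734644 + (92*(-15))*(-68) = 4734644 - 1380*(-68) = 4734644 + 93840 = 4828484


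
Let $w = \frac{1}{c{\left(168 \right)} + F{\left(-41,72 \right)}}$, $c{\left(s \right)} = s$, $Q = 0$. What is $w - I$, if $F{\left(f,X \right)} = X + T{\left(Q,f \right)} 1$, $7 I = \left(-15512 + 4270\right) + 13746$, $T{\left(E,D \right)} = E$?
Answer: $- \frac{600953}{1680} \approx -357.71$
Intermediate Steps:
$I = \frac{2504}{7}$ ($I = \frac{\left(-15512 + 4270\right) + 13746}{7} = \frac{-11242 + 13746}{7} = \frac{1}{7} \cdot 2504 = \frac{2504}{7} \approx 357.71$)
$F{\left(f,X \right)} = X$ ($F{\left(f,X \right)} = X + 0 \cdot 1 = X + 0 = X$)
$w = \frac{1}{240}$ ($w = \frac{1}{168 + 72} = \frac{1}{240} \approx 0.0041667$)
$w - I = \frac{1}{240} - \frac{2504}{7} = - \frac{600953}{1680}$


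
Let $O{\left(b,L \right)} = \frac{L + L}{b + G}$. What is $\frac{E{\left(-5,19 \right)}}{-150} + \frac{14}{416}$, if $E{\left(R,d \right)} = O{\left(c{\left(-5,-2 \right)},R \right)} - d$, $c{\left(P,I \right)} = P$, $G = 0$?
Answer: $\frac{2293}{15600} \approx 0.14699$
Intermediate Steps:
$O{\left(b,L \right)} = \frac{2 L}{b}$ ($O{\left(b,L \right)} = \frac{L + L}{b + 0} = \frac{2 L}{b}$)
$E{\left(R,d \right)} = - d - \frac{2 R}{5}$ ($E{\left(R,d \right)} = \frac{2 R}{-5} - d = 2 R \left(- \frac{1}{5}\right) - d = - \frac{2 R}{5} - d = - d - \frac{2 R}{5}$)
$\frac{E{\left(-5,19 \right)}}{-150} + \frac{14}{416} = \frac{\left(-1\right) 19 - -2}{-150} + \frac{14}{416} = \left(-19 + 2\right) \left(- \frac{1}{150}\right) + 14 \cdot \frac{1}{416} = \left(-17\right) \left(- \frac{1}{150}\right) + \frac{7}{208} = \frac{17}{150} + \frac{7}{208} = \frac{2293}{15600}$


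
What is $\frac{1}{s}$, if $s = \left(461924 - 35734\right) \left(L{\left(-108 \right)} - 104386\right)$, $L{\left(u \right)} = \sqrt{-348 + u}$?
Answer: $- \frac{2747}{122209280991260} - \frac{i \sqrt{114}}{2321976338833940} \approx -2.2478 \cdot 10^{-11} - 4.5983 \cdot 10^{-15} i$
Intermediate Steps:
$s = -44488269340 + 852380 i \sqrt{114}$ ($s = \left(461924 - 35734\right) \left(\sqrt{-348 - 108} - 104386\right) = 426190 \left(\sqrt{-456} - 104386\right) = 426190 \left(2 i \sqrt{114} - 104386\right) = 426190 \left(-104386 + 2 i \sqrt{114}\right) = -44488269340 + 852380 i \sqrt{114} \approx -4.4488 \cdot 10^{10} + 9.1009 \cdot 10^{6} i$)
$\frac{1}{s} = \frac{1}{-44488269340 + 852380 i \sqrt{114}}$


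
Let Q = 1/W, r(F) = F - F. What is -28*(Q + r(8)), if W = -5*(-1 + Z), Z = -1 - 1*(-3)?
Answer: 28/5 ≈ 5.6000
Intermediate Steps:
r(F) = 0
Z = 2 (Z = -1 + 3 = 2)
W = -5 (W = -5*(-1 + 2) = -5*1 = -5)
Q = -⅕ (Q = 1/(-5) = -⅕ ≈ -0.20000)
-28*(Q + r(8)) = -28*(-⅕ + 0) = -28*(-⅕) = 28/5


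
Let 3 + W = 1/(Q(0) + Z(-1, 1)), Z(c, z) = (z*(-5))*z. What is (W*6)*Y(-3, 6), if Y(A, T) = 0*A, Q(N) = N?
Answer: 0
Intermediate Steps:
Z(c, z) = -5*z² (Z(c, z) = (-5*z)*z = -5*z²)
W = -16/5 (W = -3 + 1/(0 - 5*1²) = -3 + 1/(0 - 5*1) = -3 + 1/(0 - 5) = -3 + 1/(-5) = -3 - ⅕ = -16/5 ≈ -3.2000)
Y(A, T) = 0
(W*6)*Y(-3, 6) = -16/5*6*0 = -96/5*0 = 0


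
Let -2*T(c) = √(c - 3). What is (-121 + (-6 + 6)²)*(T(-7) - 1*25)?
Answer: 3025 + 121*I*√10/2 ≈ 3025.0 + 191.32*I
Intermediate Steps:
T(c) = -√(-3 + c)/2 (T(c) = -√(c - 3)/2 = -√(-3 + c)/2)
(-121 + (-6 + 6)²)*(T(-7) - 1*25) = (-121 + (-6 + 6)²)*(-√(-3 - 7)/2 - 1*25) = (-121 + 0²)*(-I*√10/2 - 25) = (-121 + 0)*(-I*√10/2 - 25) = -121*(-I*√10/2 - 25) = -121*(-25 - I*√10/2) = 3025 + 121*I*√10/2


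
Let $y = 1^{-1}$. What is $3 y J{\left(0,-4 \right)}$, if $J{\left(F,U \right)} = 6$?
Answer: $18$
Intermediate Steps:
$y = 1$
$3 y J{\left(0,-4 \right)} = 3 \cdot 1 \cdot 6 = 3 \cdot 6 = 18$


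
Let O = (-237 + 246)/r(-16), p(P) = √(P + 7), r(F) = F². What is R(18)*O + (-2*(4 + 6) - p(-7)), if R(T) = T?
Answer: -2479/128 ≈ -19.367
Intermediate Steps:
p(P) = √(7 + P)
O = 9/256 (O = (-237 + 246)/((-16)²) = 9/256 ≈ 0.035156)
R(18)*O + (-2*(4 + 6) - p(-7)) = 18*(9/256) + (-2*(4 + 6) - √(7 - 7)) = 81/128 + (-2*10 - √0) = 81/128 + (-20 - 1*0) = 81/128 + (-20 + 0) = 81/128 - 20 = -2479/128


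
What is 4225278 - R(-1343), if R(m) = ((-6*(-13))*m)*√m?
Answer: 4225278 + 104754*I*√1343 ≈ 4.2253e+6 + 3.8389e+6*I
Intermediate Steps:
R(m) = 78*m^(3/2) (R(m) = (78*m)*√m = 78*m^(3/2))
4225278 - R(-1343) = 4225278 - 78*(-1343)^(3/2) = 4225278 - 78*(-1343*I*√1343) = 4225278 - (-104754)*I*√1343 = 4225278 + 104754*I*√1343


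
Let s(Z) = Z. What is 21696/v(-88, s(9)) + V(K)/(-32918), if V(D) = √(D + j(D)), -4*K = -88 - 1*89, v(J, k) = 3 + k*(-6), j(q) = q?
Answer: -7232/17 - √354/65836 ≈ -425.41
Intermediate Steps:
v(J, k) = 3 - 6*k
K = 177/4 (K = -(-88 - 1*89)/4 = -(-88 - 89)/4 = -¼*(-177) = 177/4 ≈ 44.250)
V(D) = √2*√D (V(D) = √(D + D) = √(2*D) = √2*√D)
21696/v(-88, s(9)) + V(K)/(-32918) = 21696/(3 - 6*9) + (√2*√(177/4))/(-32918) = 21696/(3 - 54) + (√2*(√177/2))*(-1/32918) = 21696/(-51) + (√354/2)*(-1/32918) = 21696*(-1/51) - √354/65836 = -7232/17 - √354/65836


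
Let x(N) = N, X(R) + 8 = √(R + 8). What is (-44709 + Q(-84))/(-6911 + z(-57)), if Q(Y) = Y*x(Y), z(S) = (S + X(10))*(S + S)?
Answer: -18788847/15073 - 12877326*√2/15073 ≈ -2454.7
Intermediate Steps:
X(R) = -8 + √(8 + R) (X(R) = -8 + √(R + 8) = -8 + √(8 + R))
z(S) = 2*S*(-8 + S + 3*√2) (z(S) = (S + (-8 + √(8 + 10)))*(S + S) = (S + (-8 + √18))*(2*S) = (S + (-8 + 3*√2))*(2*S) = (-8 + S + 3*√2)*(2*S) = 2*S*(-8 + S + 3*√2))
Q(Y) = Y² (Q(Y) = Y*Y = Y²)
(-44709 + Q(-84))/(-6911 + z(-57)) = (-44709 + (-84)²)/(-6911 + 2*(-57)*(-8 - 57 + 3*√2)) = (-44709 + 7056)/(-6911 + 2*(-57)*(-65 + 3*√2)) = -37653/(-6911 + (7410 - 342*√2)) = -37653/(499 - 342*√2)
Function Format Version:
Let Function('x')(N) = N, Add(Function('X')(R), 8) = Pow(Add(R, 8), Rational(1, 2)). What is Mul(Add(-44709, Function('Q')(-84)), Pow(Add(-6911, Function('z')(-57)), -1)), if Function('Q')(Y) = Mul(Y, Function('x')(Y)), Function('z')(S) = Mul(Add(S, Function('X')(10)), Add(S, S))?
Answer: Add(Rational(-18788847, 15073), Mul(Rational(-12877326, 15073), Pow(2, Rational(1, 2)))) ≈ -2454.7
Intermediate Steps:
Function('X')(R) = Add(-8, Pow(Add(8, R), Rational(1, 2))) (Function('X')(R) = Add(-8, Pow(Add(R, 8), Rational(1, 2))) = Add(-8, Pow(Add(8, R), Rational(1, 2))))
Function('z')(S) = Mul(2, S, Add(-8, S, Mul(3, Pow(2, Rational(1, 2))))) (Function('z')(S) = Mul(Add(S, Add(-8, Pow(Add(8, 10), Rational(1, 2)))), Add(S, S)) = Mul(Add(S, Add(-8, Pow(18, Rational(1, 2)))), Mul(2, S)) = Mul(Add(S, Add(-8, Mul(3, Pow(2, Rational(1, 2))))), Mul(2, S)) = Mul(Add(-8, S, Mul(3, Pow(2, Rational(1, 2)))), Mul(2, S)) = Mul(2, S, Add(-8, S, Mul(3, Pow(2, Rational(1, 2))))))
Function('Q')(Y) = Pow(Y, 2) (Function('Q')(Y) = Mul(Y, Y) = Pow(Y, 2))
Mul(Add(-44709, Function('Q')(-84)), Pow(Add(-6911, Function('z')(-57)), -1)) = Mul(Add(-44709, Pow(-84, 2)), Pow(Add(-6911, Mul(2, -57, Add(-8, -57, Mul(3, Pow(2, Rational(1, 2)))))), -1)) = Mul(Add(-44709, 7056), Pow(Add(-6911, Mul(2, -57, Add(-65, Mul(3, Pow(2, Rational(1, 2)))))), -1)) = Mul(-37653, Pow(Add(-6911, Add(7410, Mul(-342, Pow(2, Rational(1, 2))))), -1)) = Mul(-37653, Pow(Add(499, Mul(-342, Pow(2, Rational(1, 2)))), -1))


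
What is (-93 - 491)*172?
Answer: -100448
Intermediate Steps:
(-93 - 491)*172 = -584*172 = -100448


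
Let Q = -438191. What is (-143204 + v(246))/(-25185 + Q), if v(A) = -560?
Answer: 35941/115844 ≈ 0.31025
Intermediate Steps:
(-143204 + v(246))/(-25185 + Q) = (-143204 - 560)/(-25185 - 438191) = -143764/(-463376) = -143764*(-1/463376) = 35941/115844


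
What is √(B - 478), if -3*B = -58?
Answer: 4*I*√258/3 ≈ 21.417*I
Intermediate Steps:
B = 58/3 (B = -⅓*(-58) = 58/3 ≈ 19.333)
√(B - 478) = √(58/3 - 478) = √(-1376/3) = 4*I*√258/3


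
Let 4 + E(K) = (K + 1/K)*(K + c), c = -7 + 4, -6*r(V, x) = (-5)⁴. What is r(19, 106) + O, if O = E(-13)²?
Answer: 42603719/1014 ≈ 42016.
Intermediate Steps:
r(V, x) = -625/6 (r(V, x) = -⅙*(-5)⁴ = -⅙*625 = -625/6)
c = -3
E(K) = -4 + (-3 + K)*(K + 1/K) (E(K) = -4 + (K + 1/K)*(K - 3) = -4 + (K + 1/K)*(-3 + K) = -4 + (-3 + K)*(K + 1/K))
O = 7118224/169 (O = (-3 + (-13)² - 3*(-13) - 3/(-13))² = (-3 + 169 + 39 - 3*(-1/13))² = (-3 + 169 + 39 + 3/13)² = (2668/13)² = 7118224/169 ≈ 42120.)
r(19, 106) + O = -625/6 + 7118224/169 = 42603719/1014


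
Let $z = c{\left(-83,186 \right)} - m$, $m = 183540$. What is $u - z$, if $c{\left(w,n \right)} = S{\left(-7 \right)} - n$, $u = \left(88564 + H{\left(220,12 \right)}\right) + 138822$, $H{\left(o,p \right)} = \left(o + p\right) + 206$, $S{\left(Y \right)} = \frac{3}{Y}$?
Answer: $\frac{2880853}{7} \approx 4.1155 \cdot 10^{5}$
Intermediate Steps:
$H{\left(o,p \right)} = 206 + o + p$
$u = 227824$ ($u = \left(88564 + \left(206 + 220 + 12\right)\right) + 138822 = \left(88564 + 438\right) + 138822 = 89002 + 138822 = 227824$)
$c{\left(w,n \right)} = - \frac{3}{7} - n$ ($c{\left(w,n \right)} = \frac{3}{-7} - n = 3 \left(- \frac{1}{7}\right) - n = - \frac{3}{7} - n$)
$z = - \frac{1286085}{7}$ ($z = \left(- \frac{3}{7} - 186\right) - 183540 = - \frac{1305}{7} - 183540 = - \frac{1286085}{7} \approx -1.8373 \cdot 10^{5}$)
$u - z = 227824 - - \frac{1286085}{7} = 227824 + \frac{1286085}{7} = \frac{2880853}{7}$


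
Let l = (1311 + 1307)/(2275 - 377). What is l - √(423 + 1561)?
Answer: 1309/949 - 8*√31 ≈ -43.163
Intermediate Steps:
l = 1309/949 (l = 2618/1898 = 2618*(1/1898) = 1309/949 ≈ 1.3793)
l - √(423 + 1561) = 1309/949 - √(423 + 1561) = 1309/949 - √1984 = 1309/949 - 8*√31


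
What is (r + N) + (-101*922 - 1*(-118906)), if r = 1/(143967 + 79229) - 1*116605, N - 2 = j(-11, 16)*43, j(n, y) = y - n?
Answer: -20011306967/223196 ≈ -89658.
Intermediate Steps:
N = 1163 (N = 2 + (16 - 1*(-11))*43 = 2 + (16 + 11)*43 = 2 + 27*43 = 2 + 1161 = 1163)
r = -26025769579/223196 (r = 1/223196 - 116605 = -26025769579/223196 ≈ -1.1661e+5)
(r + N) + (-101*922 - 1*(-118906)) = (-26025769579/223196 + 1163) + (-101*922 - 1*(-118906)) = -25766192631/223196 + (-93122 + 118906) = -25766192631/223196 + 25784 = -20011306967/223196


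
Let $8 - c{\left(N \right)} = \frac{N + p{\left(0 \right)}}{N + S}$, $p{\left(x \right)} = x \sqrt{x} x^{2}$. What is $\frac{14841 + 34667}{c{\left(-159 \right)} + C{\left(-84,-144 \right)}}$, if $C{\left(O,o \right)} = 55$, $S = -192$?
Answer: $\frac{2896218}{3659} \approx 791.53$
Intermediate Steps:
$p{\left(x \right)} = x^{\frac{7}{2}}$ ($p{\left(x \right)} = x^{\frac{3}{2}} x^{2} = x^{\frac{7}{2}}$)
$c{\left(N \right)} = 8 - \frac{N}{-192 + N}$ ($c{\left(N \right)} = 8 - \frac{N + 0^{\frac{7}{2}}}{N - 192} = 8 - \frac{N + 0}{-192 + N} = 8 - \frac{N}{-192 + N}$)
$\frac{14841 + 34667}{c{\left(-159 \right)} + C{\left(-84,-144 \right)}} = \frac{14841 + 34667}{\frac{-1536 + 7 \left(-159\right)}{-192 - 159} + 55} = \frac{49508}{\frac{-1536 - 1113}{-351} + 55} = \frac{49508}{\left(- \frac{1}{351}\right) \left(-2649\right) + 55} = \frac{49508}{\frac{883}{117} + 55} = \frac{49508}{\frac{7318}{117}} = 49508 \cdot \frac{117}{7318} = \frac{2896218}{3659}$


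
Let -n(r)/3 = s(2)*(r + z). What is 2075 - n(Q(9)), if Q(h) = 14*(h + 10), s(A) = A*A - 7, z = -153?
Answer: 1058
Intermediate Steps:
s(A) = -7 + A**2 (s(A) = A**2 - 7 = -7 + A**2)
Q(h) = 140 + 14*h (Q(h) = 14*(10 + h) = 140 + 14*h)
n(r) = -1377 + 9*r (n(r) = -3*(-7 + 2**2)*(r - 153) = -3*(-7 + 4)*(-153 + r) = -(-9)*(-153 + r) = -3*(459 - 3*r) = -1377 + 9*r)
2075 - n(Q(9)) = 2075 - (-1377 + 9*(140 + 14*9)) = 2075 - (-1377 + 9*(140 + 126)) = 2075 - (-1377 + 9*266) = 2075 - (-1377 + 2394) = 2075 - 1*1017 = 2075 - 1017 = 1058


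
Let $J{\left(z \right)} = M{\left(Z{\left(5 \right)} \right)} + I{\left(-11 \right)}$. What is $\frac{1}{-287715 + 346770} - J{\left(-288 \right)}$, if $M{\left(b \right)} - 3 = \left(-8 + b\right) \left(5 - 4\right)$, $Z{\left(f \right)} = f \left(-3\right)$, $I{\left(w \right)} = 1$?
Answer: $\frac{1122046}{59055} \approx 19.0$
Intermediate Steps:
$Z{\left(f \right)} = - 3 f$
$M{\left(b \right)} = -5 + b$ ($M{\left(b \right)} = 3 + \left(-8 + b\right) \left(5 - 4\right) = 3 + \left(-8 + b\right) 1 = 3 + \left(-8 + b\right) = -5 + b$)
$J{\left(z \right)} = -19$ ($J{\left(z \right)} = \left(-5 - 15\right) + 1 = -20 + 1 = -19$)
$\frac{1}{-287715 + 346770} - J{\left(-288 \right)} = \frac{1}{-287715 + 346770} - -19 = \frac{1}{59055} + 19 = \frac{1122046}{59055}$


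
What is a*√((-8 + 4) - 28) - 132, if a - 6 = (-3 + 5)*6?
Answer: -132 + 72*I*√2 ≈ -132.0 + 101.82*I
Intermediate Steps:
a = 18 (a = 6 + (-3 + 5)*6 = 6 + 2*6 = 6 + 12 = 18)
a*√((-8 + 4) - 28) - 132 = 18*√((-8 + 4) - 28) - 132 = 18*√(-4 - 28) - 132 = 18*√(-32) - 132 = 18*(4*I*√2) - 132 = 72*I*√2 - 132 = -132 + 72*I*√2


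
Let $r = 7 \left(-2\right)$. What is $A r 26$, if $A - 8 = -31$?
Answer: $8372$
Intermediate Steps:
$A = -23$ ($A = 8 - 31 = -23$)
$r = -14$
$A r 26 = \left(-23\right) \left(-14\right) 26 = 322 \cdot 26 = 8372$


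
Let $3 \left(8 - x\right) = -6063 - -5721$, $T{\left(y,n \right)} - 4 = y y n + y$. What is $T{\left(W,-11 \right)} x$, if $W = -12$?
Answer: $-194224$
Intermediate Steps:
$T{\left(y,n \right)} = 4 + y + n y^{2}$ ($T{\left(y,n \right)} = 4 + \left(y y n + y\right) = 4 + \left(y^{2} n + y\right) = 4 + \left(n y^{2} + y\right) = 4 + \left(y + n y^{2}\right) = 4 + y + n y^{2}$)
$x = 122$ ($x = 8 - \frac{-6063 - -5721}{3} = 8 - \frac{-6063 + 5721}{3} = 8 - -114 = 8 + 114 = 122$)
$T{\left(W,-11 \right)} x = \left(4 - 12 - 11 \left(-12\right)^{2}\right) 122 = \left(4 - 12 - 1584\right) 122 = \left(-1592\right) 122 = -194224$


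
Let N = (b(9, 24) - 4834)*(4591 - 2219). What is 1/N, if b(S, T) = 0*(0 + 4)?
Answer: -1/11466248 ≈ -8.7212e-8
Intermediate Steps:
b(S, T) = 0 (b(S, T) = 0*4 = 0)
N = -11466248 (N = (0 - 4834)*(4591 - 2219) = -4834*2372 = -11466248)
1/N = 1/(-11466248) = -1/11466248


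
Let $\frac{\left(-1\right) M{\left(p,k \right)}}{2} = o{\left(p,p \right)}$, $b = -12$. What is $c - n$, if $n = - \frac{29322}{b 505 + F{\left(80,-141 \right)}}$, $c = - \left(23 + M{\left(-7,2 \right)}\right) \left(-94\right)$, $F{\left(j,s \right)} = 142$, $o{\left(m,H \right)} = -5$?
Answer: $\frac{9164157}{2959} \approx 3097.0$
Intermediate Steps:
$M{\left(p,k \right)} = 10$ ($M{\left(p,k \right)} = \left(-2\right) \left(-5\right) = 10$)
$c = 3102$ ($c = - \left(23 + 10\right) \left(-94\right) = - 33 \left(-94\right) = \left(-1\right) \left(-3102\right) = 3102$)
$n = \frac{14661}{2959}$ ($n = - \frac{29322}{\left(-12\right) 505 + 142} = - \frac{29322}{-6060 + 142} = - \frac{29322}{-5918} = \left(-29322\right) \left(- \frac{1}{5918}\right) = \frac{14661}{2959} \approx 4.9547$)
$c - n = 3102 - \frac{14661}{2959} = \frac{9164157}{2959}$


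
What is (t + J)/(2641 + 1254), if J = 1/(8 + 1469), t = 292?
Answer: 86257/1150583 ≈ 0.074968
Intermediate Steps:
J = 1/1477 ≈ 0.00067705
(t + J)/(2641 + 1254) = (292 + 1/1477)/(2641 + 1254) = (431285/1477)/3895 = (431285/1477)*(1/3895) = 86257/1150583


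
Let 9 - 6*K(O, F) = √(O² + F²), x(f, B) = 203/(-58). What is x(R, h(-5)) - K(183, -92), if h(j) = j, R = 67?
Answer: -5 + √41953/6 ≈ 29.137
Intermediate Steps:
x(f, B) = -7/2 (x(f, B) = 203*(-1/58) = -7/2)
K(O, F) = 3/2 - √(F² + O²)/6 (K(O, F) = 3/2 - √(O² + F²)/6 = 3/2 - √(F² + O²)/6)
x(R, h(-5)) - K(183, -92) = -7/2 - (3/2 - √((-92)² + 183²)/6) = -7/2 - (3/2 - √(8464 + 33489)/6) = -7/2 - (3/2 - √41953/6) = -7/2 + (-3/2 + √41953/6) = -5 + √41953/6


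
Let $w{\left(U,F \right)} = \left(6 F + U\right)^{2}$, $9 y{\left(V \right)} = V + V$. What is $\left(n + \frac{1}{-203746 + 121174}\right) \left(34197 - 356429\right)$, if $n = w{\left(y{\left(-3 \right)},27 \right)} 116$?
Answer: $- \frac{60251648971335158}{61929} \approx -9.7291 \cdot 10^{11}$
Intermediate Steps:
$y{\left(V \right)} = \frac{2 V}{9}$ ($y{\left(V \right)} = \frac{V + V}{9} = \frac{2 V}{9}$)
$w{\left(U,F \right)} = \left(U + 6 F\right)^{2}$
$n = \frac{27173696}{9}$ ($n = \left(\frac{2}{9} \left(-3\right) + 6 \cdot 27\right)^{2} \cdot 116 = \left(- \frac{2}{3} + 162\right)^{2} \cdot 116 = \left(\frac{484}{3}\right)^{2} \cdot 116 = \frac{234256}{9} \cdot 116 = \frac{27173696}{9} \approx 3.0193 \cdot 10^{6}$)
$\left(n + \frac{1}{-203746 + 121174}\right) \left(34197 - 356429\right) = \left(\frac{27173696}{9} + \frac{1}{-203746 + 121174}\right) \left(34197 - 356429\right) = \left(\frac{27173696}{9} + \frac{1}{-82572}\right) \left(-322232\right) = \left(\frac{27173696}{9} - \frac{1}{82572}\right) \left(-322232\right) = \frac{747928808701}{247716} \left(-322232\right) = - \frac{60251648971335158}{61929}$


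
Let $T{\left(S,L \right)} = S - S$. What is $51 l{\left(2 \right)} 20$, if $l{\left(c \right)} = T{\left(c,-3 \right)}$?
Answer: $0$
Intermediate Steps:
$T{\left(S,L \right)} = 0$
$l{\left(c \right)} = 0$
$51 l{\left(2 \right)} 20 = 51 \cdot 0 \cdot 20 = 0 \cdot 20 = 0$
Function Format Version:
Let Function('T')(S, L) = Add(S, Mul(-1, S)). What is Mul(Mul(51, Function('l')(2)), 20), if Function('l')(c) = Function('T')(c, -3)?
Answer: 0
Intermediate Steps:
Function('T')(S, L) = 0
Function('l')(c) = 0
Mul(Mul(51, Function('l')(2)), 20) = Mul(Mul(51, 0), 20) = Mul(0, 20) = 0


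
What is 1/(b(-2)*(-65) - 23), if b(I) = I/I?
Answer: -1/88 ≈ -0.011364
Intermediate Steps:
b(I) = 1
1/(b(-2)*(-65) - 23) = 1/(1*(-65) - 23) = 1/(-65 - 23) = 1/(-88) = -1/88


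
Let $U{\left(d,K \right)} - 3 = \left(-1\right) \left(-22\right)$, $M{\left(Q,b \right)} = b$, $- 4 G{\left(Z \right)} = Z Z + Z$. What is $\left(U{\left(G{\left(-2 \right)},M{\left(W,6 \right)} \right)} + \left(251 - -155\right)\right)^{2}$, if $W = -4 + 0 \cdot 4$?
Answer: $185761$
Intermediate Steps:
$W = -4$ ($W = -4 + 0 = -4$)
$G{\left(Z \right)} = - \frac{Z}{4} - \frac{Z^{2}}{4}$ ($G{\left(Z \right)} = - \frac{Z Z + Z}{4} = - \frac{Z^{2} + Z}{4} = - \frac{Z + Z^{2}}{4} = - \frac{Z}{4} - \frac{Z^{2}}{4}$)
$U{\left(d,K \right)} = 25$ ($U{\left(d,K \right)} = 3 - -22 = 3 + 22 = 25$)
$\left(U{\left(G{\left(-2 \right)},M{\left(W,6 \right)} \right)} + \left(251 - -155\right)\right)^{2} = \left(25 + \left(251 - -155\right)\right)^{2} = \left(25 + \left(251 + 155\right)\right)^{2} = \left(25 + 406\right)^{2} = 431^{2} = 185761$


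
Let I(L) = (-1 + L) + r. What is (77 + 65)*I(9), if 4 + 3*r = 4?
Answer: 1136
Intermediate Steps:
r = 0 (r = -4/3 + (⅓)*4 = -4/3 + 4/3 = 0)
I(L) = -1 + L (I(L) = (-1 + L) + 0 = -1 + L)
(77 + 65)*I(9) = (77 + 65)*(-1 + 9) = 142*8 = 1136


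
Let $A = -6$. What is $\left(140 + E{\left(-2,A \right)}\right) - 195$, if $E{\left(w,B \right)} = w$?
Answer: $-57$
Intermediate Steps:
$\left(140 + E{\left(-2,A \right)}\right) - 195 = \left(140 - 2\right) - 195 = 138 - 195 = -57$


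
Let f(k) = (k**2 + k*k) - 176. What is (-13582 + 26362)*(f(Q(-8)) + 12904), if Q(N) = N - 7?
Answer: 168414840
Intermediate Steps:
Q(N) = -7 + N
f(k) = -176 + 2*k**2 (f(k) = (k**2 + k**2) - 176 = 2*k**2 - 176 = -176 + 2*k**2)
(-13582 + 26362)*(f(Q(-8)) + 12904) = (-13582 + 26362)*((-176 + 2*(-7 - 8)**2) + 12904) = 12780*((-176 + 2*(-15)**2) + 12904) = 12780*((-176 + 2*225) + 12904) = 12780*((-176 + 450) + 12904) = 12780*(274 + 12904) = 12780*13178 = 168414840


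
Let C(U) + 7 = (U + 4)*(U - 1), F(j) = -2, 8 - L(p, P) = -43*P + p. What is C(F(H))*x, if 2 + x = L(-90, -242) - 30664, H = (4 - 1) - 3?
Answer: 532662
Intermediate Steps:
L(p, P) = 8 - p + 43*P (L(p, P) = 8 - (-43*P + p) = 8 - (p - 43*P) = 8 + (-p + 43*P) = 8 - p + 43*P)
H = 0 (H = 3 - 3 = 0)
C(U) = -7 + (-1 + U)*(4 + U) (C(U) = -7 + (U + 4)*(U - 1) = -7 + (4 + U)*(-1 + U) = -7 + (-1 + U)*(4 + U))
x = -40974 (x = -2 + ((8 - 1*(-90) + 43*(-242)) - 30664) = -2 + ((8 + 90 - 10406) - 30664) = -2 + (-10308 - 30664) = -2 - 40972 = -40974)
C(F(H))*x = (-11 + (-2)**2 + 3*(-2))*(-40974) = (-11 + 4 - 6)*(-40974) = -13*(-40974) = 532662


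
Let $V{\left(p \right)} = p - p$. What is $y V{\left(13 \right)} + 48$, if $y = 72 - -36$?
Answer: $48$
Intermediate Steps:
$y = 108$ ($y = 72 + 36 = 108$)
$V{\left(p \right)} = 0$
$y V{\left(13 \right)} + 48 = 108 \cdot 0 + 48 = 0 + 48 = 48$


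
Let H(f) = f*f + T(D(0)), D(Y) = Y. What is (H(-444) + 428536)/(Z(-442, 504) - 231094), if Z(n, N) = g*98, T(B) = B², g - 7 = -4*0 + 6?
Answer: -156418/57455 ≈ -2.7224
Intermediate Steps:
g = 13 (g = 7 + (-4*0 + 6) = 7 + (0 + 6) = 7 + 6 = 13)
Z(n, N) = 1274 (Z(n, N) = 13*98 = 1274)
H(f) = f² (H(f) = f*f + 0² = f² + 0 = f²)
(H(-444) + 428536)/(Z(-442, 504) - 231094) = ((-444)² + 428536)/(1274 - 231094) = (197136 + 428536)/(-229820) = 625672*(-1/229820) = -156418/57455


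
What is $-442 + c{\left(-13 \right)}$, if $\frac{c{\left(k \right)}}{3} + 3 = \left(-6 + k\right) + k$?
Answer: $-547$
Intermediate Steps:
$c{\left(k \right)} = -27 + 6 k$ ($c{\left(k \right)} = -9 + 3 \left(\left(-6 + k\right) + k\right) = -9 + 3 \left(-6 + 2 k\right) = -9 + \left(-18 + 6 k\right) = -27 + 6 k$)
$-442 + c{\left(-13 \right)} = -442 + \left(-27 + 6 \left(-13\right)\right) = -442 - 105 = -547$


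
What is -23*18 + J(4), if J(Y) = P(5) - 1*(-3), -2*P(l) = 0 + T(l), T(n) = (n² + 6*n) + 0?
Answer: -877/2 ≈ -438.50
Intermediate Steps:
T(n) = n² + 6*n
P(l) = -l*(6 + l)/2 (P(l) = -(0 + l*(6 + l))/2 = -l*(6 + l)/2)
J(Y) = -49/2 (J(Y) = -½*5*(6 + 5) - 1*(-3) = -½*5*11 + 3 = -55/2 + 3 = -49/2)
-23*18 + J(4) = -23*18 - 49/2 = -414 - 49/2 = -877/2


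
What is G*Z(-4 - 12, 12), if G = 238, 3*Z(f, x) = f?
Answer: -3808/3 ≈ -1269.3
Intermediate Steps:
Z(f, x) = f/3
G*Z(-4 - 12, 12) = 238*((-4 - 12)/3) = 238*((⅓)*(-16)) = 238*(-16/3) = -3808/3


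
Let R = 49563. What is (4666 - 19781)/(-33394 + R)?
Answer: -15115/16169 ≈ -0.93481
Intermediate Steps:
(4666 - 19781)/(-33394 + R) = (4666 - 19781)/(-33394 + 49563) = -15115/16169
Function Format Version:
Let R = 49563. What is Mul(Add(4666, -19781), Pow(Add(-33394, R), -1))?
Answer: Rational(-15115, 16169) ≈ -0.93481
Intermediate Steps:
Mul(Add(4666, -19781), Pow(Add(-33394, R), -1)) = Mul(Add(4666, -19781), Pow(Add(-33394, 49563), -1)) = Mul(-15115, Pow(16169, -1)) = Mul(-15115, Rational(1, 16169)) = Rational(-15115, 16169)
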